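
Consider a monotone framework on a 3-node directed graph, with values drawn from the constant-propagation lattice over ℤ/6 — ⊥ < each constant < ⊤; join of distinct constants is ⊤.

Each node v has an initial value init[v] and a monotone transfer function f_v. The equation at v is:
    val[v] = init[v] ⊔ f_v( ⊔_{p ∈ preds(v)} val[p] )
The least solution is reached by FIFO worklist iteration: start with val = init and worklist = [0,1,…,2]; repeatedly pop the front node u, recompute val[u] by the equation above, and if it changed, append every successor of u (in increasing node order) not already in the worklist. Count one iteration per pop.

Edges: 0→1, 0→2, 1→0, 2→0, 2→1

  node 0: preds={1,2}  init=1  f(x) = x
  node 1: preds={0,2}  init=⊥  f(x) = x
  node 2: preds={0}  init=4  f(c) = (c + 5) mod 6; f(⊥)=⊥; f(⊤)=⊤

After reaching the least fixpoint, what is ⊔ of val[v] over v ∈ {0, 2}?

⊤

Trace (5 dequeues):
  [1] u=0 | in 4 | out ⊤ | prev 1 | push {}
  [2] u=1 | in ⊤ | out ⊤ | prev ⊥ | push {0}
  [3] u=2 | in ⊤ | out ⊤ | prev 4 | push {1}
  [4] u=0 | in ⊤ | out ⊤ | ==
  [5] u=1 | in ⊤ | out ⊤ | ==

Converged values:
  [0] ⊤
  [1] ⊤
  [2] ⊤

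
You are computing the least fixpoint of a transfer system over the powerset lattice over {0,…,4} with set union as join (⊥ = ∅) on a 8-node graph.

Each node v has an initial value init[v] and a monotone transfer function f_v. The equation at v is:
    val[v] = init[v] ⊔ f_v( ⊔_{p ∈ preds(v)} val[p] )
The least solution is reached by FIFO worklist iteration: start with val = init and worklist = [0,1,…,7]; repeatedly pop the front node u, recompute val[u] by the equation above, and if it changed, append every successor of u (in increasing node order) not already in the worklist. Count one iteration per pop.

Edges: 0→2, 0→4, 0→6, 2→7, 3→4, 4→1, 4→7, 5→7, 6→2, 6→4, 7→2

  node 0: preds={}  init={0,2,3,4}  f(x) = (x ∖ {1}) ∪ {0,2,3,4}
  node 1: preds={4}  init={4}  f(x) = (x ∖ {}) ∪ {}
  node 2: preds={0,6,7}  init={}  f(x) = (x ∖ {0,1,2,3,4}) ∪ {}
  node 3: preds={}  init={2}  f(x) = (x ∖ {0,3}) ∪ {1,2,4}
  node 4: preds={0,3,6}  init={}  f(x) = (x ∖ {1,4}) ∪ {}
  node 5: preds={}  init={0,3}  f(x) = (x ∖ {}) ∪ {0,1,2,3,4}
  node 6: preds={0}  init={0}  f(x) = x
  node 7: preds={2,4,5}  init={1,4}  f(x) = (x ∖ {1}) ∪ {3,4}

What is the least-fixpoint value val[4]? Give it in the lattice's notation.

{0,2,3}

Iteration log — 11 steps:
  step 1. node 0  ⊔preds={}  new={0,2,3,4}  stable
  step 2. node 1  ⊔preds={}  new={4}  stable
  step 3. node 2  ⊔preds={0,1,2,3,4}  new={}  stable
  step 4. node 3  ⊔preds={}  new={1,2,4}  old={2}  +wl: 
  step 5. node 4  ⊔preds={0,1,2,3,4}  new={0,2,3}  old={}  +wl: 1
  step 6. node 5  ⊔preds={}  new={0,1,2,3,4}  old={0,3}  +wl: 
  step 7. node 6  ⊔preds={0,2,3,4}  new={0,2,3,4}  old={0}  +wl: 2,4
  step 8. node 7  ⊔preds={0,1,2,3,4}  new={0,1,2,3,4}  old={1,4}  +wl: 
  step 9. node 1  ⊔preds={0,2,3}  new={0,2,3,4}  old={4}  +wl: 
  step 10. node 2  ⊔preds={0,1,2,3,4}  new={}  stable
  step 11. node 4  ⊔preds={0,1,2,3,4}  new={0,2,3}  stable

Least fixpoint reached:
  node 0: {0,2,3,4}
  node 1: {0,2,3,4}
  node 2: {}
  node 3: {1,2,4}
  node 4: {0,2,3}
  node 5: {0,1,2,3,4}
  node 6: {0,2,3,4}
  node 7: {0,1,2,3,4}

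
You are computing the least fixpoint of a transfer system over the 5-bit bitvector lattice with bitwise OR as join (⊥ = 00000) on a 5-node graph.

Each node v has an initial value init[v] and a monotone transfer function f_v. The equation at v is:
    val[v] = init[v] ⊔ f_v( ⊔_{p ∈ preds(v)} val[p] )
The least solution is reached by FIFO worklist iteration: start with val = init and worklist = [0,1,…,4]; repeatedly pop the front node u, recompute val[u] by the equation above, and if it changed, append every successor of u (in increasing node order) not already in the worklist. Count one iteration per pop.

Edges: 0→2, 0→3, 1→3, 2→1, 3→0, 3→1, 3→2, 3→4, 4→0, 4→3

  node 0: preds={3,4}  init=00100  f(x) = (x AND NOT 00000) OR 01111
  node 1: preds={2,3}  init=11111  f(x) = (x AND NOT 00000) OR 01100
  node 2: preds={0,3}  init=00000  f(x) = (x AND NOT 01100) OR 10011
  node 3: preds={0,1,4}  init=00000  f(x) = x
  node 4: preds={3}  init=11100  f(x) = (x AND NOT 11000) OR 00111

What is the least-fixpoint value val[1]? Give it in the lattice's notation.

11111

Iteration log — 9 steps:
  step 1. node 0  ⊔preds=11100  new=11111  old=00100  +wl: 
  step 2. node 1  ⊔preds=00000  new=11111  stable
  step 3. node 2  ⊔preds=11111  new=10011  old=00000  +wl: 1
  step 4. node 3  ⊔preds=11111  new=11111  old=00000  +wl: 0,2
  step 5. node 4  ⊔preds=11111  new=11111  old=11100  +wl: 3
  step 6. node 1  ⊔preds=11111  new=11111  stable
  step 7. node 0  ⊔preds=11111  new=11111  stable
  step 8. node 2  ⊔preds=11111  new=10011  stable
  step 9. node 3  ⊔preds=11111  new=11111  stable

Least fixpoint reached:
  node 0: 11111
  node 1: 11111
  node 2: 10011
  node 3: 11111
  node 4: 11111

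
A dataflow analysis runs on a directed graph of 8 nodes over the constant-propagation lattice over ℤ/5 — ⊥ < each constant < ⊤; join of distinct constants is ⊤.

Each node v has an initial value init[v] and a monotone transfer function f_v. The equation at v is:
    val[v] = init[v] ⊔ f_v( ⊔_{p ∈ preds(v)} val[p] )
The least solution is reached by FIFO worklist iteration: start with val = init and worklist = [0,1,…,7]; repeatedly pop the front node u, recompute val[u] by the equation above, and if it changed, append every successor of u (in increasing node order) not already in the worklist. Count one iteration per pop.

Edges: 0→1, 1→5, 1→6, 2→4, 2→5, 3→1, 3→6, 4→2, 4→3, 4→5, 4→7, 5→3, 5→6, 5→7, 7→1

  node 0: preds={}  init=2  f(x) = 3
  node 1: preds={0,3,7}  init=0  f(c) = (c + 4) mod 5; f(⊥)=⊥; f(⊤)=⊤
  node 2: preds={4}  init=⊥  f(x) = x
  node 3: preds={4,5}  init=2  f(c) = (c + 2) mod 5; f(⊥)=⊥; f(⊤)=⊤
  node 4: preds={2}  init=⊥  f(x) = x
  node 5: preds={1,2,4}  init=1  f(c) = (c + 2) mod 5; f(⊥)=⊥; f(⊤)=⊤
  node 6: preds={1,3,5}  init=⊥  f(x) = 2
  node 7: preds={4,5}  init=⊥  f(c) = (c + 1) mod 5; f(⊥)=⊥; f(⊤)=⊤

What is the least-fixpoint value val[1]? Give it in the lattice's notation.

Trace (10 dequeues):
  [1] u=0 | in ⊥ | out ⊤ | prev 2 | push {}
  [2] u=1 | in ⊤ | out ⊤ | prev 0 | push {}
  [3] u=2 | in ⊥ | out ⊥ | ==
  [4] u=3 | in 1 | out ⊤ | prev 2 | push {1}
  [5] u=4 | in ⊥ | out ⊥ | ==
  [6] u=5 | in ⊤ | out ⊤ | prev 1 | push {3}
  [7] u=6 | in ⊤ | out 2 | prev ⊥ | push {}
  [8] u=7 | in ⊤ | out ⊤ | prev ⊥ | push {}
  [9] u=1 | in ⊤ | out ⊤ | ==
  [10] u=3 | in ⊤ | out ⊤ | ==

Converged values:
  [0] ⊤
  [1] ⊤
  [2] ⊥
  [3] ⊤
  [4] ⊥
  [5] ⊤
  [6] 2
  [7] ⊤

⊤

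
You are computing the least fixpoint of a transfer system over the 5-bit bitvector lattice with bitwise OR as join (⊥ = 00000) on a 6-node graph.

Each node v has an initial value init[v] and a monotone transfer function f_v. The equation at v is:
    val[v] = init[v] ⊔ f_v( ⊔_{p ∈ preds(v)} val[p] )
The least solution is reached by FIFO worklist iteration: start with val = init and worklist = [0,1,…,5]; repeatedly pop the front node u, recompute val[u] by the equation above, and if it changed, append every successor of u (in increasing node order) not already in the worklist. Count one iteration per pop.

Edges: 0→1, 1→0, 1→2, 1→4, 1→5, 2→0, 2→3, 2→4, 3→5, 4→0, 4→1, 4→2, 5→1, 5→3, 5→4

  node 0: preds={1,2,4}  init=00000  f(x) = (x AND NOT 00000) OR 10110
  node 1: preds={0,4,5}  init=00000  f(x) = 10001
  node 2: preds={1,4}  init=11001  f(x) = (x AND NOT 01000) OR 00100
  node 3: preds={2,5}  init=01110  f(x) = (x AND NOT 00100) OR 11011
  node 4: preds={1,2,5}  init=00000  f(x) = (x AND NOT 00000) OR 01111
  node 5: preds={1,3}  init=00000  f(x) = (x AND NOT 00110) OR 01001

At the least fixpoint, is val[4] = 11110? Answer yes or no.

Worklist (12 pops):
  #1 pop 0: in=11001 → 11111 (was 00000); enqueue []
  #2 pop 1: in=11111 → 10001 (was 00000); enqueue [0]
  #3 pop 2: in=10001 → 11101 (was 11001); enqueue []
  #4 pop 3: in=11101 → 11111 (was 01110); enqueue []
  #5 pop 4: in=11101 → 11111 (was 00000); enqueue [1,2]
  #6 pop 5: in=11111 → 11001 (was 00000); enqueue [3,4]
  #7 pop 0: in=11111 → 11111 (no change)
  #8 pop 1: in=11111 → 10001 (no change)
  #9 pop 2: in=11111 → 11111 (was 11101); enqueue [0]
  #10 pop 3: in=11111 → 11111 (no change)
  #11 pop 4: in=11111 → 11111 (no change)
  #12 pop 0: in=11111 → 11111 (no change)

Fixpoint:
  val[0] = 11111
  val[1] = 10001
  val[2] = 11111
  val[3] = 11111
  val[4] = 11111
  val[5] = 11001

no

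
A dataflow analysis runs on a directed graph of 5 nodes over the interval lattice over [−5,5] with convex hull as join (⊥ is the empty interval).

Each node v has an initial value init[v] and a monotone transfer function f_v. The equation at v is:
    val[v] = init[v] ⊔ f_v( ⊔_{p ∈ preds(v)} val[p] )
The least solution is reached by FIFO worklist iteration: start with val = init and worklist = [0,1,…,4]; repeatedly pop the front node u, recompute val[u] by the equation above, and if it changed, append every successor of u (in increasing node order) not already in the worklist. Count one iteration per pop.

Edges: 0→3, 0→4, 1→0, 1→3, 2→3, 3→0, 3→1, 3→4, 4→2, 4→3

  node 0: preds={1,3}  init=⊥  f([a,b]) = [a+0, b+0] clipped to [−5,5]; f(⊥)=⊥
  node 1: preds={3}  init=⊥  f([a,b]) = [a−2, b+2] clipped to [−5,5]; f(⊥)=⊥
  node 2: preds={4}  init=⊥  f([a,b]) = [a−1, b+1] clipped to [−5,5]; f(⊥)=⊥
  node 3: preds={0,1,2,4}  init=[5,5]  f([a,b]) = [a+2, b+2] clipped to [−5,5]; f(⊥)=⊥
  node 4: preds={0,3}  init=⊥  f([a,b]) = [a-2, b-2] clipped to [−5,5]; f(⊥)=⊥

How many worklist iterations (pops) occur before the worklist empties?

Iteration log — 44 steps:
  step 1. node 0  ⊔preds=[5,5]  new=[5,5]  old=⊥  +wl: 
  step 2. node 1  ⊔preds=[5,5]  new=[3,5]  old=⊥  +wl: 0
  step 3. node 2  ⊔preds=⊥  new=⊥  stable
  step 4. node 3  ⊔preds=[3,5]  new=[5,5]  stable
  step 5. node 4  ⊔preds=[5,5]  new=[3,3]  old=⊥  +wl: 2,3
  step 6. node 0  ⊔preds=[3,5]  new=[3,5]  old=[5,5]  +wl: 4
  step 7. node 2  ⊔preds=[3,3]  new=[2,4]  old=⊥  +wl: 
  step 8. node 3  ⊔preds=[2,5]  new=[4,5]  old=[5,5]  +wl: 0,1
  step 9. node 4  ⊔preds=[3,5]  new=[1,3]  old=[3,3]  +wl: 2,3
  step 10. node 0  ⊔preds=[3,5]  new=[3,5]  stable
  step 11. node 1  ⊔preds=[4,5]  new=[2,5]  old=[3,5]  +wl: 0
  step 12. node 2  ⊔preds=[1,3]  new=[0,4]  old=[2,4]  +wl: 
  step 13. node 3  ⊔preds=[0,5]  new=[2,5]  old=[4,5]  +wl: 1,4
  step 14. node 0  ⊔preds=[2,5]  new=[2,5]  old=[3,5]  +wl: 3
  step 15. node 1  ⊔preds=[2,5]  new=[0,5]  old=[2,5]  +wl: 0
  step 16. node 4  ⊔preds=[2,5]  new=[0,3]  old=[1,3]  +wl: 2
  step 17. node 3  ⊔preds=[0,5]  new=[2,5]  stable
  step 18. node 0  ⊔preds=[0,5]  new=[0,5]  old=[2,5]  +wl: 3,4
  step 19. node 2  ⊔preds=[0,3]  new=[-1,4]  old=[0,4]  +wl: 
  step 20. node 3  ⊔preds=[-1,5]  new=[1,5]  old=[2,5]  +wl: 0,1
  step 21. node 4  ⊔preds=[0,5]  new=[-2,3]  old=[0,3]  +wl: 2,3
  step 22. node 0  ⊔preds=[0,5]  new=[0,5]  stable
  step 23. node 1  ⊔preds=[1,5]  new=[-1,5]  old=[0,5]  +wl: 0
  step 24. node 2  ⊔preds=[-2,3]  new=[-3,4]  old=[-1,4]  +wl: 
  step 25. node 3  ⊔preds=[-3,5]  new=[-1,5]  old=[1,5]  +wl: 1,4
  step 26. node 0  ⊔preds=[-1,5]  new=[-1,5]  old=[0,5]  +wl: 3
  step 27. node 1  ⊔preds=[-1,5]  new=[-3,5]  old=[-1,5]  +wl: 0
  step 28. node 4  ⊔preds=[-1,5]  new=[-3,3]  old=[-2,3]  +wl: 2
  step 29. node 3  ⊔preds=[-3,5]  new=[-1,5]  stable
  step 30. node 0  ⊔preds=[-3,5]  new=[-3,5]  old=[-1,5]  +wl: 3,4
  step 31. node 2  ⊔preds=[-3,3]  new=[-4,4]  old=[-3,4]  +wl: 
  step 32. node 3  ⊔preds=[-4,5]  new=[-2,5]  old=[-1,5]  +wl: 0,1
  step 33. node 4  ⊔preds=[-3,5]  new=[-5,3]  old=[-3,3]  +wl: 2,3
  step 34. node 0  ⊔preds=[-3,5]  new=[-3,5]  stable
  step 35. node 1  ⊔preds=[-2,5]  new=[-4,5]  old=[-3,5]  +wl: 0
  step 36. node 2  ⊔preds=[-5,3]  new=[-5,4]  old=[-4,4]  +wl: 
  step 37. node 3  ⊔preds=[-5,5]  new=[-3,5]  old=[-2,5]  +wl: 1,4
  step 38. node 0  ⊔preds=[-4,5]  new=[-4,5]  old=[-3,5]  +wl: 3
  step 39. node 1  ⊔preds=[-3,5]  new=[-5,5]  old=[-4,5]  +wl: 0
  step 40. node 4  ⊔preds=[-4,5]  new=[-5,3]  stable
  step 41. node 3  ⊔preds=[-5,5]  new=[-3,5]  stable
  step 42. node 0  ⊔preds=[-5,5]  new=[-5,5]  old=[-4,5]  +wl: 3,4
  step 43. node 3  ⊔preds=[-5,5]  new=[-3,5]  stable
  step 44. node 4  ⊔preds=[-5,5]  new=[-5,3]  stable

Least fixpoint reached:
  node 0: [-5,5]
  node 1: [-5,5]
  node 2: [-5,4]
  node 3: [-3,5]
  node 4: [-5,3]

44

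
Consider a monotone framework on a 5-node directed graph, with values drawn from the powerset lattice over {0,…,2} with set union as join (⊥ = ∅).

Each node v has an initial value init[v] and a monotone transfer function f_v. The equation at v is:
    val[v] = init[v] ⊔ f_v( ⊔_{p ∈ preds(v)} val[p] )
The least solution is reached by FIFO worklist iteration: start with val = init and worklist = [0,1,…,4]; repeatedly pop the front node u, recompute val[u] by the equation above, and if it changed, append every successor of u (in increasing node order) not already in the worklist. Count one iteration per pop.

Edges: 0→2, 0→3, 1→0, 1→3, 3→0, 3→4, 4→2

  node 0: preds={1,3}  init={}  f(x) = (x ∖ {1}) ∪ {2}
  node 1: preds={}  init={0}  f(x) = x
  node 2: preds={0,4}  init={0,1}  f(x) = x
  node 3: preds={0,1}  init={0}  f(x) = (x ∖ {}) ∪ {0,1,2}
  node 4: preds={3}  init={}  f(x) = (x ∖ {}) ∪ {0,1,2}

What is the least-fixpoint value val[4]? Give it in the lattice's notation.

{0,1,2}

Worklist (7 pops):
  #1 pop 0: in={0} → {0,2} (was {}); enqueue []
  #2 pop 1: in={} → {0} (no change)
  #3 pop 2: in={0,2} → {0,1,2} (was {0,1}); enqueue []
  #4 pop 3: in={0,2} → {0,1,2} (was {0}); enqueue [0]
  #5 pop 4: in={0,1,2} → {0,1,2} (was {}); enqueue [2]
  #6 pop 0: in={0,1,2} → {0,2} (no change)
  #7 pop 2: in={0,1,2} → {0,1,2} (no change)

Fixpoint:
  val[0] = {0,2}
  val[1] = {0}
  val[2] = {0,1,2}
  val[3] = {0,1,2}
  val[4] = {0,1,2}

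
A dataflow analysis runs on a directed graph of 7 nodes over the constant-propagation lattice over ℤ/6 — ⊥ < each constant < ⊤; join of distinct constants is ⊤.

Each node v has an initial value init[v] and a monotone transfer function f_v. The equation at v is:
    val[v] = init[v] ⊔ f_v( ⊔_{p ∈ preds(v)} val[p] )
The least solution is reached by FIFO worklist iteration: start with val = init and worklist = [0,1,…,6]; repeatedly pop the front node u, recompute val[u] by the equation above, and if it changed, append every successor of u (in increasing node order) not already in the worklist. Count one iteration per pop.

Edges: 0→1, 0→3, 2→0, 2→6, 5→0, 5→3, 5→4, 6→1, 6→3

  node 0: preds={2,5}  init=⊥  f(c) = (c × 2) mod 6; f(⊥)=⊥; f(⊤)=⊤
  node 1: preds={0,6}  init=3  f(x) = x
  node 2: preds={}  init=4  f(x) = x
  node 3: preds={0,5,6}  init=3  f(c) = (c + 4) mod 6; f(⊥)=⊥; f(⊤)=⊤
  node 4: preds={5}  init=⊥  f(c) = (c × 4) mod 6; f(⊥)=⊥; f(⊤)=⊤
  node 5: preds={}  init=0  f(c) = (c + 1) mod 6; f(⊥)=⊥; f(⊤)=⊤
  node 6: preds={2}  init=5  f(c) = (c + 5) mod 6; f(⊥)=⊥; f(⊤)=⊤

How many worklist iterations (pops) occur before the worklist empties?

Iteration log — 9 steps:
  step 1. node 0  ⊔preds=⊤  new=⊤  old=⊥  +wl: 
  step 2. node 1  ⊔preds=⊤  new=⊤  old=3  +wl: 
  step 3. node 2  ⊔preds=⊥  new=4  stable
  step 4. node 3  ⊔preds=⊤  new=⊤  old=3  +wl: 
  step 5. node 4  ⊔preds=0  new=0  old=⊥  +wl: 
  step 6. node 5  ⊔preds=⊥  new=0  stable
  step 7. node 6  ⊔preds=4  new=⊤  old=5  +wl: 1,3
  step 8. node 1  ⊔preds=⊤  new=⊤  stable
  step 9. node 3  ⊔preds=⊤  new=⊤  stable

Least fixpoint reached:
  node 0: ⊤
  node 1: ⊤
  node 2: 4
  node 3: ⊤
  node 4: 0
  node 5: 0
  node 6: ⊤

9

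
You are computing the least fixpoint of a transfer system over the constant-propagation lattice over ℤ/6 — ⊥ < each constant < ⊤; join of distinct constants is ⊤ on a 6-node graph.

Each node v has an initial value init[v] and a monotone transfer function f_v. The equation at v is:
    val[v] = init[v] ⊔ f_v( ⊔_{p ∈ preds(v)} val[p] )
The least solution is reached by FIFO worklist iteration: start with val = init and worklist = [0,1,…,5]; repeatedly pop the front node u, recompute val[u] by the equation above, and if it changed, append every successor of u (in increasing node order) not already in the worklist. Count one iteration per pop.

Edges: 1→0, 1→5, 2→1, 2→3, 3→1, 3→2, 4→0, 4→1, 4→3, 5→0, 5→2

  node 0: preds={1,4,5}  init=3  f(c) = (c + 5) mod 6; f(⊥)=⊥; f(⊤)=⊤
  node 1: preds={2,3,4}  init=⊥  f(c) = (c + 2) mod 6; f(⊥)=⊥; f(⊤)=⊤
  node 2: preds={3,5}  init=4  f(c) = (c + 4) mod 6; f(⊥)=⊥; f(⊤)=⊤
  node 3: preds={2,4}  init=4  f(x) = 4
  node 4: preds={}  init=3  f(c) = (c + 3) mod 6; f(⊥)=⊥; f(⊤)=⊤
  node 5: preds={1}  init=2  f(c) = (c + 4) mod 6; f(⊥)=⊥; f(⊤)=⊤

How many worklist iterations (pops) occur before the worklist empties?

9

Iteration log — 9 steps:
  step 1. node 0  ⊔preds=⊤  new=⊤  old=3  +wl: 
  step 2. node 1  ⊔preds=⊤  new=⊤  old=⊥  +wl: 0
  step 3. node 2  ⊔preds=⊤  new=⊤  old=4  +wl: 1
  step 4. node 3  ⊔preds=⊤  new=4  stable
  step 5. node 4  ⊔preds=⊥  new=3  stable
  step 6. node 5  ⊔preds=⊤  new=⊤  old=2  +wl: 2
  step 7. node 0  ⊔preds=⊤  new=⊤  stable
  step 8. node 1  ⊔preds=⊤  new=⊤  stable
  step 9. node 2  ⊔preds=⊤  new=⊤  stable

Least fixpoint reached:
  node 0: ⊤
  node 1: ⊤
  node 2: ⊤
  node 3: 4
  node 4: 3
  node 5: ⊤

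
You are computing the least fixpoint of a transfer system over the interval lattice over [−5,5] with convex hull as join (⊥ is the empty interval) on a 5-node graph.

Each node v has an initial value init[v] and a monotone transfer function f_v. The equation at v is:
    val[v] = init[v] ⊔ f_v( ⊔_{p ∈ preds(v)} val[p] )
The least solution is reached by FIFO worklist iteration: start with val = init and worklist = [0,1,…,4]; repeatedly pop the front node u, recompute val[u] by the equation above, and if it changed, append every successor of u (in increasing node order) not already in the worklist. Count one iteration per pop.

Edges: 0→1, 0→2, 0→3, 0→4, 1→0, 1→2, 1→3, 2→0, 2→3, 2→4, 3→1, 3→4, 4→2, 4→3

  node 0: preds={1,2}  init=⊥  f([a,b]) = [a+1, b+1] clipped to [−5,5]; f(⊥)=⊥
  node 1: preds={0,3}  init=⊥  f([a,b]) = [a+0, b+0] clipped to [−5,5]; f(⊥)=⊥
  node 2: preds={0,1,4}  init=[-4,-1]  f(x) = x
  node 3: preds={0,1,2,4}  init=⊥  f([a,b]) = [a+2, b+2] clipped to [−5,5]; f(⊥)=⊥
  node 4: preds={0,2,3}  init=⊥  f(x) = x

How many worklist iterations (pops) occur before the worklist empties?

21

Iteration log — 21 steps:
  step 1. node 0  ⊔preds=[-4,-1]  new=[-3,0]  old=⊥  +wl: 
  step 2. node 1  ⊔preds=[-3,0]  new=[-3,0]  old=⊥  +wl: 0
  step 3. node 2  ⊔preds=[-3,0]  new=[-4,0]  old=[-4,-1]  +wl: 
  step 4. node 3  ⊔preds=[-4,0]  new=[-2,2]  old=⊥  +wl: 1
  step 5. node 4  ⊔preds=[-4,2]  new=[-4,2]  old=⊥  +wl: 2,3
  step 6. node 0  ⊔preds=[-4,0]  new=[-3,1]  old=[-3,0]  +wl: 4
  step 7. node 1  ⊔preds=[-3,2]  new=[-3,2]  old=[-3,0]  +wl: 0
  step 8. node 2  ⊔preds=[-4,2]  new=[-4,2]  old=[-4,0]  +wl: 
  step 9. node 3  ⊔preds=[-4,2]  new=[-2,4]  old=[-2,2]  +wl: 1
  step 10. node 4  ⊔preds=[-4,4]  new=[-4,4]  old=[-4,2]  +wl: 2,3
  step 11. node 0  ⊔preds=[-4,2]  new=[-3,3]  old=[-3,1]  +wl: 4
  step 12. node 1  ⊔preds=[-3,4]  new=[-3,4]  old=[-3,2]  +wl: 0
  step 13. node 2  ⊔preds=[-4,4]  new=[-4,4]  old=[-4,2]  +wl: 
  step 14. node 3  ⊔preds=[-4,4]  new=[-2,5]  old=[-2,4]  +wl: 1
  step 15. node 4  ⊔preds=[-4,5]  new=[-4,5]  old=[-4,4]  +wl: 2,3
  step 16. node 0  ⊔preds=[-4,4]  new=[-3,5]  old=[-3,3]  +wl: 4
  step 17. node 1  ⊔preds=[-3,5]  new=[-3,5]  old=[-3,4]  +wl: 0
  step 18. node 2  ⊔preds=[-4,5]  new=[-4,5]  old=[-4,4]  +wl: 
  step 19. node 3  ⊔preds=[-4,5]  new=[-2,5]  stable
  step 20. node 4  ⊔preds=[-4,5]  new=[-4,5]  stable
  step 21. node 0  ⊔preds=[-4,5]  new=[-3,5]  stable

Least fixpoint reached:
  node 0: [-3,5]
  node 1: [-3,5]
  node 2: [-4,5]
  node 3: [-2,5]
  node 4: [-4,5]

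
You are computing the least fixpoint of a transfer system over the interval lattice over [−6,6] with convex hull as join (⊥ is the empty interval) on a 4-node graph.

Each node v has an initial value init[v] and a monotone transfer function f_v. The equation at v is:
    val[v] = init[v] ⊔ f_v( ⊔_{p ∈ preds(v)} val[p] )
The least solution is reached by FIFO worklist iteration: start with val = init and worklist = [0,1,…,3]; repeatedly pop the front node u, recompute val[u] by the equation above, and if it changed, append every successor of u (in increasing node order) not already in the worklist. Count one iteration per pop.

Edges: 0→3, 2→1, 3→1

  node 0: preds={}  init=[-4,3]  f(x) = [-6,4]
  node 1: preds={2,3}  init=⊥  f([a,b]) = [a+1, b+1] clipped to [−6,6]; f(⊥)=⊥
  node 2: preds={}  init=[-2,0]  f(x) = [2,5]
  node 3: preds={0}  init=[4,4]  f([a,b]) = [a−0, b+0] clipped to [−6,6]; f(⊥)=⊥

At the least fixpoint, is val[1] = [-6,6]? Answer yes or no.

no

Trace (5 dequeues):
  [1] u=0 | in ⊥ | out [-6,4] | prev [-4,3] | push {}
  [2] u=1 | in [-2,4] | out [-1,5] | prev ⊥ | push {}
  [3] u=2 | in ⊥ | out [-2,5] | prev [-2,0] | push {1}
  [4] u=3 | in [-6,4] | out [-6,4] | prev [4,4] | push {}
  [5] u=1 | in [-6,5] | out [-5,6] | prev [-1,5] | push {}

Converged values:
  [0] [-6,4]
  [1] [-5,6]
  [2] [-2,5]
  [3] [-6,4]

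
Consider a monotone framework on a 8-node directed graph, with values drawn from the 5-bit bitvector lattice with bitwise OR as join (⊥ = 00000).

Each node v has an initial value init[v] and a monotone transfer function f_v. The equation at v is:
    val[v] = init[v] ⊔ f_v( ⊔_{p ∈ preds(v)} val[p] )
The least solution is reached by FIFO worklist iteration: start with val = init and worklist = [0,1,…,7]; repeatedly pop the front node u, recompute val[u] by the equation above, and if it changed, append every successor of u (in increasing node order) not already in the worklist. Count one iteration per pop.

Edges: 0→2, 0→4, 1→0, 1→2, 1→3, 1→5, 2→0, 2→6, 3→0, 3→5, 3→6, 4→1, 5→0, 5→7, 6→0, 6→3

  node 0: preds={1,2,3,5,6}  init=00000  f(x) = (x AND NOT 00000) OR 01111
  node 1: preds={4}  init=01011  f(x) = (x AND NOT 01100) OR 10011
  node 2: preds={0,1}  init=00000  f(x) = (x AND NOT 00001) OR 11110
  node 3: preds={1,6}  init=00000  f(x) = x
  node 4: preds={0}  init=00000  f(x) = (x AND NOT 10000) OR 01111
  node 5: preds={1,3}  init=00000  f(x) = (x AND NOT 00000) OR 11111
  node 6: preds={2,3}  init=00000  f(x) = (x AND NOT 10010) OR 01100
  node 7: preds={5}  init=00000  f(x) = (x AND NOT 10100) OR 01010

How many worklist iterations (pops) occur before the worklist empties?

Worklist (16 pops):
  #1 pop 0: in=01011 → 01111 (was 00000); enqueue []
  #2 pop 1: in=00000 → 11011 (was 01011); enqueue [0]
  #3 pop 2: in=11111 → 11110 (was 00000); enqueue []
  #4 pop 3: in=11011 → 11011 (was 00000); enqueue []
  #5 pop 4: in=01111 → 01111 (was 00000); enqueue [1]
  #6 pop 5: in=11011 → 11111 (was 00000); enqueue []
  #7 pop 6: in=11111 → 01101 (was 00000); enqueue [3]
  #8 pop 7: in=11111 → 01011 (was 00000); enqueue []
  #9 pop 0: in=11111 → 11111 (was 01111); enqueue [2,4]
  #10 pop 1: in=01111 → 11011 (no change)
  #11 pop 3: in=11111 → 11111 (was 11011); enqueue [0,5,6]
  #12 pop 2: in=11111 → 11110 (no change)
  #13 pop 4: in=11111 → 01111 (no change)
  #14 pop 0: in=11111 → 11111 (no change)
  #15 pop 5: in=11111 → 11111 (no change)
  #16 pop 6: in=11111 → 01101 (no change)

Fixpoint:
  val[0] = 11111
  val[1] = 11011
  val[2] = 11110
  val[3] = 11111
  val[4] = 01111
  val[5] = 11111
  val[6] = 01101
  val[7] = 01011

16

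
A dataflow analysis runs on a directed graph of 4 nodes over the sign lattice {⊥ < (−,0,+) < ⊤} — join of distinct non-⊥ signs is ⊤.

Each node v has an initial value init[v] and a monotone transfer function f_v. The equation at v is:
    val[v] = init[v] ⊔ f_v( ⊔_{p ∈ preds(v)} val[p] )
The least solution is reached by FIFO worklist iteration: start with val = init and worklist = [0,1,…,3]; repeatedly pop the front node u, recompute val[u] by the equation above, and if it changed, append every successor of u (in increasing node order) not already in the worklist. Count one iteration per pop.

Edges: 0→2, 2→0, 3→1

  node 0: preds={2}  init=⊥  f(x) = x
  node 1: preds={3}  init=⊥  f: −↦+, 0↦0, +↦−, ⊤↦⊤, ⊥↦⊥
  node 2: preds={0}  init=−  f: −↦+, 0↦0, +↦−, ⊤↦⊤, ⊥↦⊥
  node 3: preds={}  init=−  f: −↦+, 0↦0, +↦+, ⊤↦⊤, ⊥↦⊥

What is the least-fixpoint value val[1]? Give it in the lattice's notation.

+

Trace (6 dequeues):
  [1] u=0 | in − | out − | prev ⊥ | push {}
  [2] u=1 | in − | out + | prev ⊥ | push {}
  [3] u=2 | in − | out ⊤ | prev − | push {0}
  [4] u=3 | in ⊥ | out − | ==
  [5] u=0 | in ⊤ | out ⊤ | prev − | push {2}
  [6] u=2 | in ⊤ | out ⊤ | ==

Converged values:
  [0] ⊤
  [1] +
  [2] ⊤
  [3] −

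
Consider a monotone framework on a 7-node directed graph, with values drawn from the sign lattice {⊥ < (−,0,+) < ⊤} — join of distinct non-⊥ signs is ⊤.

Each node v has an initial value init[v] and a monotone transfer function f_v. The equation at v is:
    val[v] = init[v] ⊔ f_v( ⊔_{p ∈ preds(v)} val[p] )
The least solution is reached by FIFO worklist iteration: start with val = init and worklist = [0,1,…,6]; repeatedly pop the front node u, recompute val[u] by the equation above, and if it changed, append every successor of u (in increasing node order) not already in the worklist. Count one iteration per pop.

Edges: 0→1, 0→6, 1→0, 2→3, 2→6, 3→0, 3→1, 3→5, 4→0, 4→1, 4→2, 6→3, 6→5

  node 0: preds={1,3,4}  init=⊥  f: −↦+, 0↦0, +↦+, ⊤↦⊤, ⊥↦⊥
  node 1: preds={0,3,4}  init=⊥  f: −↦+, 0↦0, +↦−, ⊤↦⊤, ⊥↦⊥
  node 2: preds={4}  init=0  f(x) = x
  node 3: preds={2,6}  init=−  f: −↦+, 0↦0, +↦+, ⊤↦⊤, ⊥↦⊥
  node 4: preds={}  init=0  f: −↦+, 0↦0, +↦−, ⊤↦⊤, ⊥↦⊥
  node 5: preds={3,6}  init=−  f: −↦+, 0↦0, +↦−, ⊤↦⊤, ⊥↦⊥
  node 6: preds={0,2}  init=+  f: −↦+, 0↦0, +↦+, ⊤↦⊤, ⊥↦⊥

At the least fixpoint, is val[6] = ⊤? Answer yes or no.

Iteration log — 11 steps:
  step 1. node 0  ⊔preds=⊤  new=⊤  old=⊥  +wl: 
  step 2. node 1  ⊔preds=⊤  new=⊤  old=⊥  +wl: 0
  step 3. node 2  ⊔preds=0  new=0  stable
  step 4. node 3  ⊔preds=⊤  new=⊤  old=−  +wl: 1
  step 5. node 4  ⊔preds=⊥  new=0  stable
  step 6. node 5  ⊔preds=⊤  new=⊤  old=−  +wl: 
  step 7. node 6  ⊔preds=⊤  new=⊤  old=+  +wl: 3,5
  step 8. node 0  ⊔preds=⊤  new=⊤  stable
  step 9. node 1  ⊔preds=⊤  new=⊤  stable
  step 10. node 3  ⊔preds=⊤  new=⊤  stable
  step 11. node 5  ⊔preds=⊤  new=⊤  stable

Least fixpoint reached:
  node 0: ⊤
  node 1: ⊤
  node 2: 0
  node 3: ⊤
  node 4: 0
  node 5: ⊤
  node 6: ⊤

yes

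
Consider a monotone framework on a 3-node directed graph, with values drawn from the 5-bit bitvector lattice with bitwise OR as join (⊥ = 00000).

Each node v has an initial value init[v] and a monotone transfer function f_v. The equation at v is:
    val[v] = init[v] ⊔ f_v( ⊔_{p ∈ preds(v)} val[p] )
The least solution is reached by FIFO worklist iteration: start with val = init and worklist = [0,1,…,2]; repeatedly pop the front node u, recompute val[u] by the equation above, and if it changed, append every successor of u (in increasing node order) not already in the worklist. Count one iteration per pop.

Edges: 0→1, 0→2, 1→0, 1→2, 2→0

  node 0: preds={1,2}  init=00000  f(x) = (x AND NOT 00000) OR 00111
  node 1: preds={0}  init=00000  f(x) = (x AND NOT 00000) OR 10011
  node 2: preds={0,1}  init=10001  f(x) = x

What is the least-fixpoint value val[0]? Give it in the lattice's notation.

10111

Iteration log — 4 steps:
  step 1. node 0  ⊔preds=10001  new=10111  old=00000  +wl: 
  step 2. node 1  ⊔preds=10111  new=10111  old=00000  +wl: 0
  step 3. node 2  ⊔preds=10111  new=10111  old=10001  +wl: 
  step 4. node 0  ⊔preds=10111  new=10111  stable

Least fixpoint reached:
  node 0: 10111
  node 1: 10111
  node 2: 10111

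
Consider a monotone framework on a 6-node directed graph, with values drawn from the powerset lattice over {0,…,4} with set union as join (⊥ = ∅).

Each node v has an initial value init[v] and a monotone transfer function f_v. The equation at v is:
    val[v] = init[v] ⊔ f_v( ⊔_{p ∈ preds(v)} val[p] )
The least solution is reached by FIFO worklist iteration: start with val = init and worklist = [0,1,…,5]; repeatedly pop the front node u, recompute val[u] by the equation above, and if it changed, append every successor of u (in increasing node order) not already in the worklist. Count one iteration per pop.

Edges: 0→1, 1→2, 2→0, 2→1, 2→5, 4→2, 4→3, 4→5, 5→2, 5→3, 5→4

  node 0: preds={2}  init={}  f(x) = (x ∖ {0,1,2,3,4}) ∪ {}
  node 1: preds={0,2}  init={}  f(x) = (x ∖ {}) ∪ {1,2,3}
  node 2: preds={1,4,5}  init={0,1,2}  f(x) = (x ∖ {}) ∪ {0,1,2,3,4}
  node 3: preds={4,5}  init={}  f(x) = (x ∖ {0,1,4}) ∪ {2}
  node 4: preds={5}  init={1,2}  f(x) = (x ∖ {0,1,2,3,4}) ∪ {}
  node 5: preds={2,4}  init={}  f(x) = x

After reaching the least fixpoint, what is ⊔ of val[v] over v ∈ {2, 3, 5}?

{0,1,2,3,4}

Trace (11 dequeues):
  [1] u=0 | in {0,1,2} | out {} | ==
  [2] u=1 | in {0,1,2} | out {0,1,2,3} | prev {} | push {}
  [3] u=2 | in {0,1,2,3} | out {0,1,2,3,4} | prev {0,1,2} | push {0,1}
  [4] u=3 | in {1,2} | out {2} | prev {} | push {}
  [5] u=4 | in {} | out {1,2} | ==
  [6] u=5 | in {0,1,2,3,4} | out {0,1,2,3,4} | prev {} | push {2,3,4}
  [7] u=0 | in {0,1,2,3,4} | out {} | ==
  [8] u=1 | in {0,1,2,3,4} | out {0,1,2,3,4} | prev {0,1,2,3} | push {}
  [9] u=2 | in {0,1,2,3,4} | out {0,1,2,3,4} | ==
  [10] u=3 | in {0,1,2,3,4} | out {2,3} | prev {2} | push {}
  [11] u=4 | in {0,1,2,3,4} | out {1,2} | ==

Converged values:
  [0] {}
  [1] {0,1,2,3,4}
  [2] {0,1,2,3,4}
  [3] {2,3}
  [4] {1,2}
  [5] {0,1,2,3,4}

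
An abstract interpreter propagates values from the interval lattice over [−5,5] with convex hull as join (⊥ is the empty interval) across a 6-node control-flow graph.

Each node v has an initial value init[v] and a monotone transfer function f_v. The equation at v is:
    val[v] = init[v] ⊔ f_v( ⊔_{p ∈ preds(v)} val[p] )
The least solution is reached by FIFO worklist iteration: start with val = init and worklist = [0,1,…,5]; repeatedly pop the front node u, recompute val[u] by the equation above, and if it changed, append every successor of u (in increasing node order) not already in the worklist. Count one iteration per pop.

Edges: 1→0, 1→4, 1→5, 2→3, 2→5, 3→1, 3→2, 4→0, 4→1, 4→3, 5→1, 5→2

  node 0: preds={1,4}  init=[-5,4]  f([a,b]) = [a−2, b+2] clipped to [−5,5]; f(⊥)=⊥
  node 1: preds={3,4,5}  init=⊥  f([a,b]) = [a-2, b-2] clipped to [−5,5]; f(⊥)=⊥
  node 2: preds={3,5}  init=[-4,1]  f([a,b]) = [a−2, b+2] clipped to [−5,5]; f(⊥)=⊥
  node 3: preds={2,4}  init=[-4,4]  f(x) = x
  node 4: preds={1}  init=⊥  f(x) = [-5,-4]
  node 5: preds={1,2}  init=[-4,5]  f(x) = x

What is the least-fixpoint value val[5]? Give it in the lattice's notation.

Iteration log — 10 steps:
  step 1. node 0  ⊔preds=⊥  new=[-5,4]  stable
  step 2. node 1  ⊔preds=[-4,5]  new=[-5,3]  old=⊥  +wl: 0
  step 3. node 2  ⊔preds=[-4,5]  new=[-5,5]  old=[-4,1]  +wl: 
  step 4. node 3  ⊔preds=[-5,5]  new=[-5,5]  old=[-4,4]  +wl: 1,2
  step 5. node 4  ⊔preds=[-5,3]  new=[-5,-4]  old=⊥  +wl: 3
  step 6. node 5  ⊔preds=[-5,5]  new=[-5,5]  old=[-4,5]  +wl: 
  step 7. node 0  ⊔preds=[-5,3]  new=[-5,5]  old=[-5,4]  +wl: 
  step 8. node 1  ⊔preds=[-5,5]  new=[-5,3]  stable
  step 9. node 2  ⊔preds=[-5,5]  new=[-5,5]  stable
  step 10. node 3  ⊔preds=[-5,5]  new=[-5,5]  stable

Least fixpoint reached:
  node 0: [-5,5]
  node 1: [-5,3]
  node 2: [-5,5]
  node 3: [-5,5]
  node 4: [-5,-4]
  node 5: [-5,5]

[-5,5]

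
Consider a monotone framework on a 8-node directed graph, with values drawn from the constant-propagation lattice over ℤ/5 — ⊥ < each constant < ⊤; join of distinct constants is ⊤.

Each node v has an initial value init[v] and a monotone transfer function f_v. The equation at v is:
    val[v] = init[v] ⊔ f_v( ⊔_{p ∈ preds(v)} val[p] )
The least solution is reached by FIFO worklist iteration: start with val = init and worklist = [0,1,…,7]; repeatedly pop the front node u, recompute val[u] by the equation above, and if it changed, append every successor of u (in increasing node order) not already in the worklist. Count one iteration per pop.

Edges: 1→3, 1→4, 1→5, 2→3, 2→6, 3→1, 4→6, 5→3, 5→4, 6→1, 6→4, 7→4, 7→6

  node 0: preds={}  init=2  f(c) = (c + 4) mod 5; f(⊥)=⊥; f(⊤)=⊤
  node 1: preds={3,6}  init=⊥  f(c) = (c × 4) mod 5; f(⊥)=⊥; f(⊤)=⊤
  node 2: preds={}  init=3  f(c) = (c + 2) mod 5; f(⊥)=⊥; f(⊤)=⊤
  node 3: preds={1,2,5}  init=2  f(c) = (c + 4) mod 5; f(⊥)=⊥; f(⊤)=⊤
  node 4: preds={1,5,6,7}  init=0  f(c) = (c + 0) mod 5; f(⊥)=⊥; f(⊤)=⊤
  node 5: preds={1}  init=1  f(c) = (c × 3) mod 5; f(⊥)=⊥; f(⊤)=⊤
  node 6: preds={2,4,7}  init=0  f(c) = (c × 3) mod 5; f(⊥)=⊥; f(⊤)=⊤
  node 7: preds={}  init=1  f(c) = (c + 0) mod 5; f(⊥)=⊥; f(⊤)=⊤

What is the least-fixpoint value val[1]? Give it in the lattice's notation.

⊤

Trace (11 dequeues):
  [1] u=0 | in ⊥ | out 2 | ==
  [2] u=1 | in ⊤ | out ⊤ | prev ⊥ | push {}
  [3] u=2 | in ⊥ | out 3 | ==
  [4] u=3 | in ⊤ | out ⊤ | prev 2 | push {1}
  [5] u=4 | in ⊤ | out ⊤ | prev 0 | push {}
  [6] u=5 | in ⊤ | out ⊤ | prev 1 | push {3,4}
  [7] u=6 | in ⊤ | out ⊤ | prev 0 | push {}
  [8] u=7 | in ⊥ | out 1 | ==
  [9] u=1 | in ⊤ | out ⊤ | ==
  [10] u=3 | in ⊤ | out ⊤ | ==
  [11] u=4 | in ⊤ | out ⊤ | ==

Converged values:
  [0] 2
  [1] ⊤
  [2] 3
  [3] ⊤
  [4] ⊤
  [5] ⊤
  [6] ⊤
  [7] 1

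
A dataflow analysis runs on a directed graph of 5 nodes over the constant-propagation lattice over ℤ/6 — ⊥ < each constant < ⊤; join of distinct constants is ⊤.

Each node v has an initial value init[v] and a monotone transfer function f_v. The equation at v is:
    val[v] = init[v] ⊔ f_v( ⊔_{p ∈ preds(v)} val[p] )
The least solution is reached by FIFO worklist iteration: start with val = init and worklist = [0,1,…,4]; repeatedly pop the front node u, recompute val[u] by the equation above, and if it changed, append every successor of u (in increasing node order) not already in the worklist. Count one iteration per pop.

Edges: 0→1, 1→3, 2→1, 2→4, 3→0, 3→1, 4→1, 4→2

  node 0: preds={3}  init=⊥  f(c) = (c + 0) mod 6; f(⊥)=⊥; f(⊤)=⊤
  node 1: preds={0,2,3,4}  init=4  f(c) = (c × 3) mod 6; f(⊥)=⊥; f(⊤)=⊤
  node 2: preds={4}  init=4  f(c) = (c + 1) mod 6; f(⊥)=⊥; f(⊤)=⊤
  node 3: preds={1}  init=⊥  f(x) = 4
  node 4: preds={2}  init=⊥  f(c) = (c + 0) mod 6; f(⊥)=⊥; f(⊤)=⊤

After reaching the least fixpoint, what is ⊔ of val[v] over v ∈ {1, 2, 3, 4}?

Worklist (12 pops):
  #1 pop 0: in=⊥ → ⊥ (no change)
  #2 pop 1: in=4 → ⊤ (was 4); enqueue []
  #3 pop 2: in=⊥ → 4 (no change)
  #4 pop 3: in=⊤ → 4 (was ⊥); enqueue [0,1]
  #5 pop 4: in=4 → 4 (was ⊥); enqueue [2]
  #6 pop 0: in=4 → 4 (was ⊥); enqueue []
  #7 pop 1: in=4 → ⊤ (no change)
  #8 pop 2: in=4 → ⊤ (was 4); enqueue [1,4]
  #9 pop 1: in=⊤ → ⊤ (no change)
  #10 pop 4: in=⊤ → ⊤ (was 4); enqueue [1,2]
  #11 pop 1: in=⊤ → ⊤ (no change)
  #12 pop 2: in=⊤ → ⊤ (no change)

Fixpoint:
  val[0] = 4
  val[1] = ⊤
  val[2] = ⊤
  val[3] = 4
  val[4] = ⊤

⊤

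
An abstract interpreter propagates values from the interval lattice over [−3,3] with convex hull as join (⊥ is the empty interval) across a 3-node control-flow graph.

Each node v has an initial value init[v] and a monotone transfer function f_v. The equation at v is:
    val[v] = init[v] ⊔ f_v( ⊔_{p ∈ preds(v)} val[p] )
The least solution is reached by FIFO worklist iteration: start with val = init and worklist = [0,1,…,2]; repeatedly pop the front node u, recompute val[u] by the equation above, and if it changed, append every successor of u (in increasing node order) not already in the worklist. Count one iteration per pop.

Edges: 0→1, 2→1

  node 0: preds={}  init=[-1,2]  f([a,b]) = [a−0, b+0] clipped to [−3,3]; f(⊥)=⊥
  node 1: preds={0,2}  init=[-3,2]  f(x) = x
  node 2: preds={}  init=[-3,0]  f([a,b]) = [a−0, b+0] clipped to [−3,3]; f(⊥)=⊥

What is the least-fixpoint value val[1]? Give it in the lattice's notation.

Worklist (3 pops):
  #1 pop 0: in=⊥ → [-1,2] (no change)
  #2 pop 1: in=[-3,2] → [-3,2] (no change)
  #3 pop 2: in=⊥ → [-3,0] (no change)

Fixpoint:
  val[0] = [-1,2]
  val[1] = [-3,2]
  val[2] = [-3,0]

[-3,2]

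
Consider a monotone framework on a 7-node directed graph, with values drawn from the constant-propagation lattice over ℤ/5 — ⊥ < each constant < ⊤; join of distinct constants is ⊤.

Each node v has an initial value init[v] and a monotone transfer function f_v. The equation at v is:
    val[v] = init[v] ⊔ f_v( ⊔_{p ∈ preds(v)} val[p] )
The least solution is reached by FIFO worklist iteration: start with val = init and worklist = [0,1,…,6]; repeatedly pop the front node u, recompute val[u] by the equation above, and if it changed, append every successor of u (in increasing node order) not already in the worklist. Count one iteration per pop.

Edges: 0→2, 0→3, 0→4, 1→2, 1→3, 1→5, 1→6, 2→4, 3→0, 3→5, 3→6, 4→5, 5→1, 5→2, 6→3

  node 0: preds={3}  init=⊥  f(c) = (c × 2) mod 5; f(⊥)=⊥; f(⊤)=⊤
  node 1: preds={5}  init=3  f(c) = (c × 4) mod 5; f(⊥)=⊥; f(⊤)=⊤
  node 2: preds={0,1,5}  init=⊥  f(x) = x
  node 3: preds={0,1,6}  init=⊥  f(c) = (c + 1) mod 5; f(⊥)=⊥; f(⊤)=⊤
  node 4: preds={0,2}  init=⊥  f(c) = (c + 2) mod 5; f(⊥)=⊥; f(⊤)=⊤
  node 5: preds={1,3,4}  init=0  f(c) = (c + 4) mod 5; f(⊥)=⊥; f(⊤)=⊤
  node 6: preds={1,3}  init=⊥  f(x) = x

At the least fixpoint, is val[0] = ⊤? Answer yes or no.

yes

Trace (12 dequeues):
  [1] u=0 | in ⊥ | out ⊥ | ==
  [2] u=1 | in 0 | out ⊤ | prev 3 | push {}
  [3] u=2 | in ⊤ | out ⊤ | prev ⊥ | push {}
  [4] u=3 | in ⊤ | out ⊤ | prev ⊥ | push {0}
  [5] u=4 | in ⊤ | out ⊤ | prev ⊥ | push {}
  [6] u=5 | in ⊤ | out ⊤ | prev 0 | push {1,2}
  [7] u=6 | in ⊤ | out ⊤ | prev ⊥ | push {3}
  [8] u=0 | in ⊤ | out ⊤ | prev ⊥ | push {4}
  [9] u=1 | in ⊤ | out ⊤ | ==
  [10] u=2 | in ⊤ | out ⊤ | ==
  [11] u=3 | in ⊤ | out ⊤ | ==
  [12] u=4 | in ⊤ | out ⊤ | ==

Converged values:
  [0] ⊤
  [1] ⊤
  [2] ⊤
  [3] ⊤
  [4] ⊤
  [5] ⊤
  [6] ⊤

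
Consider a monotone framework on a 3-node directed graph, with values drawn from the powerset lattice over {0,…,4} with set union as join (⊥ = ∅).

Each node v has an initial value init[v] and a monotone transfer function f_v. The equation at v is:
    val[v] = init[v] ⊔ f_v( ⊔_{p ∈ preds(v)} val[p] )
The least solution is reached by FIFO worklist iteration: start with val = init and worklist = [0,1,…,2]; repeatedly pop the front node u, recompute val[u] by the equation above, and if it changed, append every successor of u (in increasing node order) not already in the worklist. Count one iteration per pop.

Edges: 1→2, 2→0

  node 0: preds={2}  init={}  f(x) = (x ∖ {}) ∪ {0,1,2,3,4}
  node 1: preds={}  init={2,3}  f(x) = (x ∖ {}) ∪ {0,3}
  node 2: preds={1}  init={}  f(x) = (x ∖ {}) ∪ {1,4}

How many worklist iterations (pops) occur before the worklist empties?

4

Iteration log — 4 steps:
  step 1. node 0  ⊔preds={}  new={0,1,2,3,4}  old={}  +wl: 
  step 2. node 1  ⊔preds={}  new={0,2,3}  old={2,3}  +wl: 
  step 3. node 2  ⊔preds={0,2,3}  new={0,1,2,3,4}  old={}  +wl: 0
  step 4. node 0  ⊔preds={0,1,2,3,4}  new={0,1,2,3,4}  stable

Least fixpoint reached:
  node 0: {0,1,2,3,4}
  node 1: {0,2,3}
  node 2: {0,1,2,3,4}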